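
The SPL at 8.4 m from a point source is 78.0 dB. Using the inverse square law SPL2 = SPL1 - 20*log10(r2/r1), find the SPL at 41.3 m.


r2/r1 = 41.3/8.4 = 4.91667
Correction = 20*log10(4.91667) = 13.8334 dB
SPL2 = 78.0 - 13.8334 = 64.167 dB


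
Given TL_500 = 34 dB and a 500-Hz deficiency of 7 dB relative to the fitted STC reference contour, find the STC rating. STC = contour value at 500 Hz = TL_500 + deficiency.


By ASTM E413, STC = value of the fitted reference contour at 500 Hz.
Contour value at 500 Hz = TL_500 + deficiency = 34 + 7 = 41
STC = 41


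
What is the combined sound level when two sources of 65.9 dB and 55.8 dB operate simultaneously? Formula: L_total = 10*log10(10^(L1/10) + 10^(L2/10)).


10^(65.9/10) = 3.89045e+06
10^(55.8/10) = 380189
Sum = 3.89045e+06 + 380189 = 4.27064e+06
L_total = 10*log10(4.27064e+06) = 66.305 dB


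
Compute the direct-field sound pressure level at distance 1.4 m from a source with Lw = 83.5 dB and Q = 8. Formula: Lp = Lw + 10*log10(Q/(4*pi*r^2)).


4*pi*r^2 = 4*pi*1.4^2 = 24.6301 m^2
Q / (4*pi*r^2) = 8 / 24.6301 = 0.324806
Lp = 83.5 + 10*log10(0.324806) = 78.616 dB


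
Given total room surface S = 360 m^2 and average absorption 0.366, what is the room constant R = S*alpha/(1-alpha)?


R = 360 * 0.366 / (1 - 0.366) = 207.82 m^2


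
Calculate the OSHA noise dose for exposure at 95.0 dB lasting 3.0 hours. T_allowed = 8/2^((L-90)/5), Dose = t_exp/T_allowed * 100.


T_allowed = 8 / 2^((95.0 - 90)/5) = 4 hr
Dose = 3.0 / 4 * 100 = 75 %


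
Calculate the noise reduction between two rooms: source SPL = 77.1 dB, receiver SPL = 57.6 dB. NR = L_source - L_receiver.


NR = L_source - L_receiver (difference between source and receiving room levels)
NR = 77.1 - 57.6 = 19.5 dB


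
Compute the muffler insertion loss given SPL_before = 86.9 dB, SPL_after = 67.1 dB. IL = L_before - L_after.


Insertion loss = SPL without muffler - SPL with muffler
IL = 86.9 - 67.1 = 19.8 dB


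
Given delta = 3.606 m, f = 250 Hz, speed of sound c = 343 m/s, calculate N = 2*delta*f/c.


N = 2*delta*f/c = 2*delta/lambda, where lambda = c/f
lambda = 343 / 250 = 1.372 m
N = 2 * 3.606 / 1.372 = 5.2566


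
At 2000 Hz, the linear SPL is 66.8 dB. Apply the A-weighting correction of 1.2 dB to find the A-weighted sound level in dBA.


A-weighting table: 2000 Hz -> 1.2 dB correction
SPL_A = SPL + correction = 66.8 + (1.2) = 68 dBA


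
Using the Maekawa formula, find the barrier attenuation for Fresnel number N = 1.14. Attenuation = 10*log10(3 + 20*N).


3 + 20*N = 3 + 20*1.14 = 25.8
Att = 10*log10(25.8) = 14.116 dB


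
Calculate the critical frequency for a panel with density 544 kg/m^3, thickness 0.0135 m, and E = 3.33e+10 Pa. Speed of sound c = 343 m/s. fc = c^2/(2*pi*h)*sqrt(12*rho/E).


12*rho/E = 12*544/3.33e+10 = 1.96036e-07
sqrt(12*rho/E) = sqrt(1.96036e-07) = 0.00044276
c^2/(2*pi*h) = 343^2/(2*pi*0.0135) = 1.38699e+06
fc = 1.38699e+06 * 0.00044276 = 614.1 Hz


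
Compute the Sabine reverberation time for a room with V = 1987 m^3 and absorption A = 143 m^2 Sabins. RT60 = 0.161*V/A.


RT60 = 0.161 * 1987 / 143 = 2.2371 s


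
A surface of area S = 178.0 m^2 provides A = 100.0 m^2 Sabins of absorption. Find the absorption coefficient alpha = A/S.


Absorption coefficient = absorbed power / incident power
alpha = A / S = 100.0 / 178.0 = 0.5618


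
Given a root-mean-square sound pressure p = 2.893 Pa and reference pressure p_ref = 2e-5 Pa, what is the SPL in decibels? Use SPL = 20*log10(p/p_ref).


p / p_ref = 2.893 / 2e-5 = 144650
SPL = 20 * log10(144650) = 103.21 dB


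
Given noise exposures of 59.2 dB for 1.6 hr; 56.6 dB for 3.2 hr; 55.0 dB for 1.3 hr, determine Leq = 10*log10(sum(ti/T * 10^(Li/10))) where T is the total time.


T_total = 1.6 + 3.2 + 1.3 = 6.1 hr
(1.6/6.1) * 10^(59.2/10) = 218168
(3.2/6.1) * 10^(56.6/10) = 239784
(1.3/6.1) * 10^(55.0/10) = 67392.8
Sum = 218168 + 239784 + 67392.8 = 525345
Leq = 10*log10(525345) = 57.204 dB


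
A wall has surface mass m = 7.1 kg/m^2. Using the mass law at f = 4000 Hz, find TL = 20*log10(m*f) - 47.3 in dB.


m * f = 7.1 * 4000 = 28400
20*log10(28400) = 89.0664 dB
TL = 89.0664 - 47.3 = 41.766 dB


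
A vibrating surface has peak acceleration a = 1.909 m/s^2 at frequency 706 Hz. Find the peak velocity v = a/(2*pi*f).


omega = 2*pi*f = 2*pi*706 = 4435.93 rad/s
v = a / omega = 1.909 / 4435.93 = 0.00043035 m/s


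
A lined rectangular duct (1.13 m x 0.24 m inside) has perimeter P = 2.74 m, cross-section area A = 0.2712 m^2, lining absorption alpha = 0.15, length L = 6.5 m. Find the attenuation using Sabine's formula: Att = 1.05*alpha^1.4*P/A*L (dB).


alpha^1.4 = 0.15^1.4 = 0.0702308
Attenuation rate = 1.05 * alpha^1.4 * P / A
= 1.05 * 0.0702308 * 2.74 / 0.2712 = 0.745037 dB/m
Total Att = 0.745037 * 6.5 = 4.8427 dB


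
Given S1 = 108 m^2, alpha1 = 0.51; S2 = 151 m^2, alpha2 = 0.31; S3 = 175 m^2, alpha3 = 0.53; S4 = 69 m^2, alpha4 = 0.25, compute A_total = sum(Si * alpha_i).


108 * 0.51 = 55.08
151 * 0.31 = 46.81
175 * 0.53 = 92.75
69 * 0.25 = 17.25
A_total = 55.08 + 46.81 + 92.75 + 17.25 = 211.89 m^2


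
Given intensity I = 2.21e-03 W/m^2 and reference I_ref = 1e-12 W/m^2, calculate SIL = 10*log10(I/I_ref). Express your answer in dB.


I / I_ref = 2.21e-03 / 1e-12 = 2.21e+09
SIL = 10 * log10(2.21e+09) = 93.444 dB


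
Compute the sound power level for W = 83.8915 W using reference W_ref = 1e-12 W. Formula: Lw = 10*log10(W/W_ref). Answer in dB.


W / W_ref = 83.8915 / 1e-12 = 8.38915e+13
Lw = 10 * log10(8.38915e+13) = 139.24 dB


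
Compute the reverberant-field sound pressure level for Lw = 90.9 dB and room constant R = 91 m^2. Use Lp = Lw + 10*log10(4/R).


4/R = 4/91 = 0.043956
Lp = 90.9 + 10*log10(0.043956) = 77.33 dB


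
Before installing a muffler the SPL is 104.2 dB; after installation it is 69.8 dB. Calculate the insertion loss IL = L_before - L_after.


Insertion loss = SPL without muffler - SPL with muffler
IL = 104.2 - 69.8 = 34.4 dB


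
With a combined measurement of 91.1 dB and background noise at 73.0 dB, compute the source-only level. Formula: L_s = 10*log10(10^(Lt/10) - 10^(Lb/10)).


10^(91.1/10) = 1.28825e+09
10^(73.0/10) = 1.99526e+07
Difference = 1.28825e+09 - 1.99526e+07 = 1.2683e+09
L_source = 10*log10(1.2683e+09) = 91.032 dB


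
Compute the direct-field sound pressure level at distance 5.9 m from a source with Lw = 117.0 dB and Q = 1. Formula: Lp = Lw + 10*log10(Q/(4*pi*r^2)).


4*pi*r^2 = 4*pi*5.9^2 = 437.435 m^2
Q / (4*pi*r^2) = 1 / 437.435 = 0.00228605
Lp = 117.0 + 10*log10(0.00228605) = 90.591 dB


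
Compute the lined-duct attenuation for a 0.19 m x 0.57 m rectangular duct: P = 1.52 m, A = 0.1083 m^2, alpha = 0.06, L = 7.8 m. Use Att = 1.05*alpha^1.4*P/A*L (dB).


alpha^1.4 = 0.06^1.4 = 0.0194721
Attenuation rate = 1.05 * alpha^1.4 * P / A
= 1.05 * 0.0194721 * 1.52 / 0.1083 = 0.286957 dB/m
Total Att = 0.286957 * 7.8 = 2.2383 dB


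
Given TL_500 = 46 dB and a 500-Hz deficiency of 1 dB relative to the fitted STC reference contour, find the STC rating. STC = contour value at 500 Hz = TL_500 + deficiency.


By ASTM E413, STC = value of the fitted reference contour at 500 Hz.
Contour value at 500 Hz = TL_500 + deficiency = 46 + 1 = 47
STC = 47


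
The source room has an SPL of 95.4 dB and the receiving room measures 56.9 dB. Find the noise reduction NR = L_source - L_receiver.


NR = L_source - L_receiver (difference between source and receiving room levels)
NR = 95.4 - 56.9 = 38.5 dB


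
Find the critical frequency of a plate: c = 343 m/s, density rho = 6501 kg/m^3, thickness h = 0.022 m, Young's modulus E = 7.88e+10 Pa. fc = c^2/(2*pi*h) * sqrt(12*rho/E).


12*rho/E = 12*6501/7.88e+10 = 9.9e-07
sqrt(12*rho/E) = sqrt(9.9e-07) = 0.000994987
c^2/(2*pi*h) = 343^2/(2*pi*0.022) = 851110
fc = 851110 * 0.000994987 = 846.84 Hz


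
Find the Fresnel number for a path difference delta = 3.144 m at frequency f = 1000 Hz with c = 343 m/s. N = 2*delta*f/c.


N = 2*delta*f/c = 2*delta/lambda, where lambda = c/f
lambda = 343 / 1000 = 0.343 m
N = 2 * 3.144 / 0.343 = 18.332


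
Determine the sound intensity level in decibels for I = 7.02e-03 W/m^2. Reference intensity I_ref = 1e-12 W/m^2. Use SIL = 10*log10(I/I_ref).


I / I_ref = 7.02e-03 / 1e-12 = 7.02e+09
SIL = 10 * log10(7.02e+09) = 98.463 dB


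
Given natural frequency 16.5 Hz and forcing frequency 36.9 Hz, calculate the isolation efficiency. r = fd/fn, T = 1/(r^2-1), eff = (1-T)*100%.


r = 36.9 / 16.5 = 2.23636
r^2 - 1 = 2.23636^2 - 1 = 4.00131
T = 1/4.00131 = 0.249918
Efficiency = (1 - 0.249918)*100 = 75.008 %


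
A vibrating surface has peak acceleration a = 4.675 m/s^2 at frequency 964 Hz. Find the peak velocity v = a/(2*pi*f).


omega = 2*pi*f = 2*pi*964 = 6056.99 rad/s
v = a / omega = 4.675 / 6056.99 = 0.00077184 m/s


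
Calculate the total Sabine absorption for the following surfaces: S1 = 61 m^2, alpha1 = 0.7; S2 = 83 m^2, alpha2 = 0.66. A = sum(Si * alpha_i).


61 * 0.7 = 42.7
83 * 0.66 = 54.78
A_total = 42.7 + 54.78 = 97.48 m^2


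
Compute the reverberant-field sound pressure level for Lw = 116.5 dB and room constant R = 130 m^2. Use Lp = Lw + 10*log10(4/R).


4/R = 4/130 = 0.0307692
Lp = 116.5 + 10*log10(0.0307692) = 101.38 dB


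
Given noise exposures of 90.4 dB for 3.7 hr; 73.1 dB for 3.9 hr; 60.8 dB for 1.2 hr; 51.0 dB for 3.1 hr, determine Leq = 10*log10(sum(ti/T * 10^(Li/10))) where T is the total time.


T_total = 3.7 + 3.9 + 1.2 + 3.1 = 11.9 hr
(3.7/11.9) * 10^(90.4/10) = 3.40922e+08
(3.9/11.9) * 10^(73.1/10) = 6.69141e+06
(1.2/11.9) * 10^(60.8/10) = 121237
(3.1/11.9) * 10^(51.0/10) = 32795.5
Sum = 3.40922e+08 + 6.69141e+06 + 121237 + 32795.5 = 3.47767e+08
Leq = 10*log10(3.47767e+08) = 85.413 dB


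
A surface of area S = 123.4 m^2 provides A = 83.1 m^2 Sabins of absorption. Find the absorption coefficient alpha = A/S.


Absorption coefficient = absorbed power / incident power
alpha = A / S = 83.1 / 123.4 = 0.67342


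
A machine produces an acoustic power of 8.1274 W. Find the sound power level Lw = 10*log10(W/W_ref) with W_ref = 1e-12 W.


W / W_ref = 8.1274 / 1e-12 = 8.1274e+12
Lw = 10 * log10(8.1274e+12) = 129.1 dB


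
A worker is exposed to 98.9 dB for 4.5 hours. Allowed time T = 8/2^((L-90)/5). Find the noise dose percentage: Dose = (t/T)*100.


T_allowed = 8 / 2^((98.9 - 90)/5) = 2.32947 hr
Dose = 4.5 / 2.32947 * 100 = 193.18 %


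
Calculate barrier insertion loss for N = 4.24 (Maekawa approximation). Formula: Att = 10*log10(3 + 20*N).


3 + 20*N = 3 + 20*4.24 = 87.8
Att = 10*log10(87.8) = 19.435 dB


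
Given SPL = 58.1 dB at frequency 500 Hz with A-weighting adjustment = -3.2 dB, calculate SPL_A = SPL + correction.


A-weighting table: 500 Hz -> -3.2 dB correction
SPL_A = SPL + correction = 58.1 + (-3.2) = 54.9 dBA


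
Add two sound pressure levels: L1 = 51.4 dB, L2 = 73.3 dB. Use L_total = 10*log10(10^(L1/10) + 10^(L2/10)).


10^(51.4/10) = 138038
10^(73.3/10) = 2.13796e+07
Sum = 138038 + 2.13796e+07 = 2.15176e+07
L_total = 10*log10(2.15176e+07) = 73.328 dB


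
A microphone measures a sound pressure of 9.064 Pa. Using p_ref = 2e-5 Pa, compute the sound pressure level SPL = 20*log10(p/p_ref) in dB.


p / p_ref = 9.064 / 2e-5 = 453200
SPL = 20 * log10(453200) = 113.13 dB


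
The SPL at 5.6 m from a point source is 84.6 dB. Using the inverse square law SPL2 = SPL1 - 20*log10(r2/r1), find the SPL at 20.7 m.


r2/r1 = 20.7/5.6 = 3.69643
Correction = 20*log10(3.69643) = 11.3556 dB
SPL2 = 84.6 - 11.3556 = 73.244 dB


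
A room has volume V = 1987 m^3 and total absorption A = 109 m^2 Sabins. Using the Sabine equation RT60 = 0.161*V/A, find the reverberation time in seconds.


RT60 = 0.161 * 1987 / 109 = 2.9349 s


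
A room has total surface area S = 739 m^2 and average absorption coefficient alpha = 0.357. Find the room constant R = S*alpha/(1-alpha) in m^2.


R = 739 * 0.357 / (1 - 0.357) = 410.3 m^2


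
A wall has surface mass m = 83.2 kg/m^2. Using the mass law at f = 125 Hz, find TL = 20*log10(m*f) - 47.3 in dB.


m * f = 83.2 * 125 = 10400
20*log10(10400) = 80.3407 dB
TL = 80.3407 - 47.3 = 33.041 dB


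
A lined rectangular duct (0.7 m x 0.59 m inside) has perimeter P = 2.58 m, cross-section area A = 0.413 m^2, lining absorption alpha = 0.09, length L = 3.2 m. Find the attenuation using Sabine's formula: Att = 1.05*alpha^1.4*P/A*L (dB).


alpha^1.4 = 0.09^1.4 = 0.034351
Attenuation rate = 1.05 * alpha^1.4 * P / A
= 1.05 * 0.034351 * 2.58 / 0.413 = 0.225319 dB/m
Total Att = 0.225319 * 3.2 = 0.72102 dB


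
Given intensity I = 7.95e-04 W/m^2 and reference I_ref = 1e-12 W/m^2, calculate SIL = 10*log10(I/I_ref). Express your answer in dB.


I / I_ref = 7.95e-04 / 1e-12 = 7.95e+08
SIL = 10 * log10(7.95e+08) = 89.004 dB


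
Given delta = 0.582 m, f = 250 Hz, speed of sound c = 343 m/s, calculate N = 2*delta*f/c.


N = 2*delta*f/c = 2*delta/lambda, where lambda = c/f
lambda = 343 / 250 = 1.372 m
N = 2 * 0.582 / 1.372 = 0.8484


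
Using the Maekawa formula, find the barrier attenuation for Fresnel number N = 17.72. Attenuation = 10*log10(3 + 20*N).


3 + 20*N = 3 + 20*17.72 = 357.4
Att = 10*log10(357.4) = 25.532 dB


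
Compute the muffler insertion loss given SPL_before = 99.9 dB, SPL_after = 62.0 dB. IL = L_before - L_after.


Insertion loss = SPL without muffler - SPL with muffler
IL = 99.9 - 62.0 = 37.9 dB


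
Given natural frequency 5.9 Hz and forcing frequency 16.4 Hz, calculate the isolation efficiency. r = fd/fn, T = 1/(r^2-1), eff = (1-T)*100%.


r = 16.4 / 5.9 = 2.77966
r^2 - 1 = 2.77966^2 - 1 = 6.72651
T = 1/6.72651 = 0.148666
Efficiency = (1 - 0.148666)*100 = 85.133 %


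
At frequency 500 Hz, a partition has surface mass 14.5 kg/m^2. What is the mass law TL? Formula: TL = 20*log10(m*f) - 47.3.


m * f = 14.5 * 500 = 7250
20*log10(7250) = 77.2068 dB
TL = 77.2068 - 47.3 = 29.907 dB


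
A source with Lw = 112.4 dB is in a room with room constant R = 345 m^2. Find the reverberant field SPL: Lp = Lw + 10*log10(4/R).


4/R = 4/345 = 0.0115942
Lp = 112.4 + 10*log10(0.0115942) = 93.042 dB


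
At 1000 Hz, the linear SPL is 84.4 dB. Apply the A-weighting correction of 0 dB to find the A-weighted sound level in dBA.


A-weighting table: 1000 Hz -> 0 dB correction
SPL_A = SPL + correction = 84.4 + (0) = 84.4 dBA


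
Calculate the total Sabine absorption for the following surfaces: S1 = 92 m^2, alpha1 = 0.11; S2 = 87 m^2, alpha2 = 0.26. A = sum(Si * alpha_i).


92 * 0.11 = 10.12
87 * 0.26 = 22.62
A_total = 10.12 + 22.62 = 32.74 m^2


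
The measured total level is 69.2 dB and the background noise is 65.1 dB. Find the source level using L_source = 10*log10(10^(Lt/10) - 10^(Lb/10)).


10^(69.2/10) = 8.31764e+06
10^(65.1/10) = 3.23594e+06
Difference = 8.31764e+06 - 3.23594e+06 = 5.0817e+06
L_source = 10*log10(5.0817e+06) = 67.06 dB


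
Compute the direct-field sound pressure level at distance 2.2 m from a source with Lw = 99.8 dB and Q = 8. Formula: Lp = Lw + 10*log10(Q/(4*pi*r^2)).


4*pi*r^2 = 4*pi*2.2^2 = 60.8212 m^2
Q / (4*pi*r^2) = 8 / 60.8212 = 0.131533
Lp = 99.8 + 10*log10(0.131533) = 90.99 dB


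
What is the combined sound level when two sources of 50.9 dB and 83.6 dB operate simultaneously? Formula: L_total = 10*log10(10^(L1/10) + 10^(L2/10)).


10^(50.9/10) = 123027
10^(83.6/10) = 2.29087e+08
Sum = 123027 + 2.29087e+08 = 2.2921e+08
L_total = 10*log10(2.2921e+08) = 83.602 dB


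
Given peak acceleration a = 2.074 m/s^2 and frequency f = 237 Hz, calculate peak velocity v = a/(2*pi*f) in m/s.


omega = 2*pi*f = 2*pi*237 = 1489.11 rad/s
v = a / omega = 2.074 / 1489.11 = 0.0013928 m/s


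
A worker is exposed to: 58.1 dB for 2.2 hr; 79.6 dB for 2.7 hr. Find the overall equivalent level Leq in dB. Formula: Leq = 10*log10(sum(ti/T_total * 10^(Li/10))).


T_total = 2.2 + 2.7 = 4.9 hr
(2.2/4.9) * 10^(58.1/10) = 289886
(2.7/4.9) * 10^(79.6/10) = 5.02537e+07
Sum = 289886 + 5.02537e+07 = 5.05436e+07
Leq = 10*log10(5.05436e+07) = 77.037 dB


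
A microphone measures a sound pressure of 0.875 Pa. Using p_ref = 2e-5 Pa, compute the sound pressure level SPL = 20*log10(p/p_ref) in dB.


p / p_ref = 0.875 / 2e-5 = 43750
SPL = 20 * log10(43750) = 92.82 dB


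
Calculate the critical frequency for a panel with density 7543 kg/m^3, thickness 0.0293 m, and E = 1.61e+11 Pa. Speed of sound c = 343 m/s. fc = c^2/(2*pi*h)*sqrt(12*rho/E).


12*rho/E = 12*7543/1.61e+11 = 5.62211e-07
sqrt(12*rho/E) = sqrt(5.62211e-07) = 0.000749807
c^2/(2*pi*h) = 343^2/(2*pi*0.0293) = 639059
fc = 639059 * 0.000749807 = 479.17 Hz


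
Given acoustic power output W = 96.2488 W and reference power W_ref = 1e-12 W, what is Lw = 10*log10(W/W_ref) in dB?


W / W_ref = 96.2488 / 1e-12 = 9.62488e+13
Lw = 10 * log10(9.62488e+13) = 139.83 dB


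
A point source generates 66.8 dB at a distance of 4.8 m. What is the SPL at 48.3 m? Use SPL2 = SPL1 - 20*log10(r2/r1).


r2/r1 = 48.3/4.8 = 10.0625
Correction = 20*log10(10.0625) = 20.0541 dB
SPL2 = 66.8 - 20.0541 = 46.746 dB


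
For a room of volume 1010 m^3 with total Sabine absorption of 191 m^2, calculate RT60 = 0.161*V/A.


RT60 = 0.161 * 1010 / 191 = 0.85136 s


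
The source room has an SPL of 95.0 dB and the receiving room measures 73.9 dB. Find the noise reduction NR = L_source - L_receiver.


NR = L_source - L_receiver (difference between source and receiving room levels)
NR = 95.0 - 73.9 = 21.1 dB


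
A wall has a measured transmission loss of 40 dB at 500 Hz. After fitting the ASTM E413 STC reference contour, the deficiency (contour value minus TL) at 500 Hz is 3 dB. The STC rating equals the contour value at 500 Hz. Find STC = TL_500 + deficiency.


By ASTM E413, STC = value of the fitted reference contour at 500 Hz.
Contour value at 500 Hz = TL_500 + deficiency = 40 + 3 = 43
STC = 43


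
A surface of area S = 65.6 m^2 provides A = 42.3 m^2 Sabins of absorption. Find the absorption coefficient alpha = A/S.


Absorption coefficient = absorbed power / incident power
alpha = A / S = 42.3 / 65.6 = 0.64482


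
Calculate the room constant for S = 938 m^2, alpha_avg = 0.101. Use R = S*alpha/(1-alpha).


R = 938 * 0.101 / (1 - 0.101) = 105.38 m^2


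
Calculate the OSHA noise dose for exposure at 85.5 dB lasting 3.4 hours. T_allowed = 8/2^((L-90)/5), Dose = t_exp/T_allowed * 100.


T_allowed = 8 / 2^((85.5 - 90)/5) = 14.9285 hr
Dose = 3.4 / 14.9285 * 100 = 22.775 %


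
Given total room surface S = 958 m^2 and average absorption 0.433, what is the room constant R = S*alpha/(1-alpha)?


R = 958 * 0.433 / (1 - 0.433) = 731.59 m^2


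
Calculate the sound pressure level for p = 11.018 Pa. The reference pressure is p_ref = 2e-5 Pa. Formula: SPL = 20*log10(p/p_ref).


p / p_ref = 11.018 / 2e-5 = 550900
SPL = 20 * log10(550900) = 114.82 dB


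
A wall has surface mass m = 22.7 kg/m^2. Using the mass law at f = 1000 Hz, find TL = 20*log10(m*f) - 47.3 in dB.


m * f = 22.7 * 1000 = 22700
20*log10(22700) = 87.1205 dB
TL = 87.1205 - 47.3 = 39.821 dB


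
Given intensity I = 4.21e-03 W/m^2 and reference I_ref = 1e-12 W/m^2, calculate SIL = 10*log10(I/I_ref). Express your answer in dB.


I / I_ref = 4.21e-03 / 1e-12 = 4.21e+09
SIL = 10 * log10(4.21e+09) = 96.243 dB


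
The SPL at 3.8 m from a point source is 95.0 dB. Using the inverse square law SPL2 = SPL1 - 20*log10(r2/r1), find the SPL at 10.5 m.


r2/r1 = 10.5/3.8 = 2.76316
Correction = 20*log10(2.76316) = 8.82812 dB
SPL2 = 95.0 - 8.82812 = 86.172 dB


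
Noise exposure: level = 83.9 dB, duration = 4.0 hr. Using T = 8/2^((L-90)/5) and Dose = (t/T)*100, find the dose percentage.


T_allowed = 8 / 2^((83.9 - 90)/5) = 18.6357 hr
Dose = 4.0 / 18.6357 * 100 = 21.464 %


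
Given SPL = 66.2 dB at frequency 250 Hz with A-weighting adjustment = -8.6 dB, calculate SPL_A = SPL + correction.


A-weighting table: 250 Hz -> -8.6 dB correction
SPL_A = SPL + correction = 66.2 + (-8.6) = 57.6 dBA


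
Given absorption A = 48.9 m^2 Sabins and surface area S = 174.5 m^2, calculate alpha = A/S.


Absorption coefficient = absorbed power / incident power
alpha = A / S = 48.9 / 174.5 = 0.28023


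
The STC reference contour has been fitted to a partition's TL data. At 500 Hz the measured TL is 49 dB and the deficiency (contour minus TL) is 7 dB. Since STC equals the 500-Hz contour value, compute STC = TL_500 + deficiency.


By ASTM E413, STC = value of the fitted reference contour at 500 Hz.
Contour value at 500 Hz = TL_500 + deficiency = 49 + 7 = 56
STC = 56


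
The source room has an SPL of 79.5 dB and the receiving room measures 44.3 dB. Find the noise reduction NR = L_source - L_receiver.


NR = L_source - L_receiver (difference between source and receiving room levels)
NR = 79.5 - 44.3 = 35.2 dB


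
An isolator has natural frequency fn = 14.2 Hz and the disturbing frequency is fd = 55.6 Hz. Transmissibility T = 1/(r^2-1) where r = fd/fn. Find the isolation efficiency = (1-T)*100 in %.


r = 55.6 / 14.2 = 3.91549
r^2 - 1 = 3.91549^2 - 1 = 14.3311
T = 1/14.3311 = 0.0697783
Efficiency = (1 - 0.0697783)*100 = 93.022 %


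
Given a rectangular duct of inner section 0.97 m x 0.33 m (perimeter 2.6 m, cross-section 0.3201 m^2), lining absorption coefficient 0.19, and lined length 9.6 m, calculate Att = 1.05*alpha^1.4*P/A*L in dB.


alpha^1.4 = 0.19^1.4 = 0.0977811
Attenuation rate = 1.05 * alpha^1.4 * P / A
= 1.05 * 0.0977811 * 2.6 / 0.3201 = 0.833934 dB/m
Total Att = 0.833934 * 9.6 = 8.0058 dB


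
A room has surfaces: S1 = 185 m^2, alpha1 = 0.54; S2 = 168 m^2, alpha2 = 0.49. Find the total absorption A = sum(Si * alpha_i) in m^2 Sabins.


185 * 0.54 = 99.9
168 * 0.49 = 82.32
A_total = 99.9 + 82.32 = 182.22 m^2


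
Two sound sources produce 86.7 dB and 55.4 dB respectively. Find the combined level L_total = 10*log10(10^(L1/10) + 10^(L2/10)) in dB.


10^(86.7/10) = 4.67735e+08
10^(55.4/10) = 346737
Sum = 4.67735e+08 + 346737 = 4.68082e+08
L_total = 10*log10(4.68082e+08) = 86.703 dB


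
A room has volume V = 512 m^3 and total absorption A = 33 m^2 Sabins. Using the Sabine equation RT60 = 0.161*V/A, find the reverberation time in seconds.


RT60 = 0.161 * 512 / 33 = 2.4979 s


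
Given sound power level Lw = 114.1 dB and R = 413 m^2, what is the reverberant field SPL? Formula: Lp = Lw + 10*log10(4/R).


4/R = 4/413 = 0.00968523
Lp = 114.1 + 10*log10(0.00968523) = 93.961 dB


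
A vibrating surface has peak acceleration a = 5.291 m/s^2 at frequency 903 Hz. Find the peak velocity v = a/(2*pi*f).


omega = 2*pi*f = 2*pi*903 = 5673.72 rad/s
v = a / omega = 5.291 / 5673.72 = 0.00093255 m/s


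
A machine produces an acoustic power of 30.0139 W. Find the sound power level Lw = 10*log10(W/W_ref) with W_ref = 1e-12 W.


W / W_ref = 30.0139 / 1e-12 = 3.00139e+13
Lw = 10 * log10(3.00139e+13) = 134.77 dB


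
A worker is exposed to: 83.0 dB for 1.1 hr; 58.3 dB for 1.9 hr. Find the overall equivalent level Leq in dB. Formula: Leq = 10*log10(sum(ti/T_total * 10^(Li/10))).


T_total = 1.1 + 1.9 = 3.0 hr
(1.1/3.0) * 10^(83.0/10) = 7.31596e+07
(1.9/3.0) * 10^(58.3/10) = 428186
Sum = 7.31596e+07 + 428186 = 7.35878e+07
Leq = 10*log10(7.35878e+07) = 78.668 dB


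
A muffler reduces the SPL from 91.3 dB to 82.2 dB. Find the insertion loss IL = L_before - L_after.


Insertion loss = SPL without muffler - SPL with muffler
IL = 91.3 - 82.2 = 9.1 dB


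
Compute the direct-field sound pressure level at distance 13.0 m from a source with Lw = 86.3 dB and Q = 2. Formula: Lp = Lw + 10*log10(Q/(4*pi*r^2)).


4*pi*r^2 = 4*pi*13.0^2 = 2123.72 m^2
Q / (4*pi*r^2) = 2 / 2123.72 = 0.000941744
Lp = 86.3 + 10*log10(0.000941744) = 56.039 dB


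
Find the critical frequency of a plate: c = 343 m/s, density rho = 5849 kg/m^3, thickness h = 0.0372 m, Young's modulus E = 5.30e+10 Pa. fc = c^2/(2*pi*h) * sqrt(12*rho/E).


12*rho/E = 12*5849/5.30e+10 = 1.3243e-06
sqrt(12*rho/E) = sqrt(1.3243e-06) = 0.00115078
c^2/(2*pi*h) = 343^2/(2*pi*0.0372) = 503345
fc = 503345 * 0.00115078 = 579.24 Hz


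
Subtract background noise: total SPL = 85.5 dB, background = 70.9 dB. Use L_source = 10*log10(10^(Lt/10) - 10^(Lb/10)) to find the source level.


10^(85.5/10) = 3.54813e+08
10^(70.9/10) = 1.23027e+07
Difference = 3.54813e+08 - 1.23027e+07 = 3.4251e+08
L_source = 10*log10(3.4251e+08) = 85.347 dB


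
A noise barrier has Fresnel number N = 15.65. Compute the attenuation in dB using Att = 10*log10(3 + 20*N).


3 + 20*N = 3 + 20*15.65 = 316
Att = 10*log10(316) = 24.997 dB


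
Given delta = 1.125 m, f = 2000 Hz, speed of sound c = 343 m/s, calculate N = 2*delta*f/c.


N = 2*delta*f/c = 2*delta/lambda, where lambda = c/f
lambda = 343 / 2000 = 0.1715 m
N = 2 * 1.125 / 0.1715 = 13.12


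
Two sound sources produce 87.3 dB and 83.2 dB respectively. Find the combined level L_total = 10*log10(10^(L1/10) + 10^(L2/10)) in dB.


10^(87.3/10) = 5.37032e+08
10^(83.2/10) = 2.0893e+08
Sum = 5.37032e+08 + 2.0893e+08 = 7.45962e+08
L_total = 10*log10(7.45962e+08) = 88.727 dB


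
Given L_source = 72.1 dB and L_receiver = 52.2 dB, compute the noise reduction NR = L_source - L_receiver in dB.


NR = L_source - L_receiver (difference between source and receiving room levels)
NR = 72.1 - 52.2 = 19.9 dB


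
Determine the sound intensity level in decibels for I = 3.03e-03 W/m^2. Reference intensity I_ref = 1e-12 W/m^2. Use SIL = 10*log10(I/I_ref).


I / I_ref = 3.03e-03 / 1e-12 = 3.03e+09
SIL = 10 * log10(3.03e+09) = 94.814 dB


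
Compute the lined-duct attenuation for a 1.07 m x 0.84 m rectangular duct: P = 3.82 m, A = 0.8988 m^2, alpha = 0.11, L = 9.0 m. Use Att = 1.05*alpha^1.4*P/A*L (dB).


alpha^1.4 = 0.11^1.4 = 0.0454935
Attenuation rate = 1.05 * alpha^1.4 * P / A
= 1.05 * 0.0454935 * 3.82 / 0.8988 = 0.20302 dB/m
Total Att = 0.20302 * 9.0 = 1.8272 dB


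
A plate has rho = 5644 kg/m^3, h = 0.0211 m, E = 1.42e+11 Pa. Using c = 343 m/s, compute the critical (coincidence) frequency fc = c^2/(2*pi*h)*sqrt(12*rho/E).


12*rho/E = 12*5644/1.42e+11 = 4.76958e-07
sqrt(12*rho/E) = sqrt(4.76958e-07) = 0.000690621
c^2/(2*pi*h) = 343^2/(2*pi*0.0211) = 887413
fc = 887413 * 0.000690621 = 612.87 Hz


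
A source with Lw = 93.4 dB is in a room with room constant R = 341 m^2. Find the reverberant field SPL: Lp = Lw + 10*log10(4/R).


4/R = 4/341 = 0.0117302
Lp = 93.4 + 10*log10(0.0117302) = 74.093 dB


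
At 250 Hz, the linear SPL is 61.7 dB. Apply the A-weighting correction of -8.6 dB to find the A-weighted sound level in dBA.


A-weighting table: 250 Hz -> -8.6 dB correction
SPL_A = SPL + correction = 61.7 + (-8.6) = 53.1 dBA


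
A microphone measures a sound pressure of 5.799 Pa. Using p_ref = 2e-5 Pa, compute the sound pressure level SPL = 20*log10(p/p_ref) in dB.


p / p_ref = 5.799 / 2e-5 = 289950
SPL = 20 * log10(289950) = 109.25 dB


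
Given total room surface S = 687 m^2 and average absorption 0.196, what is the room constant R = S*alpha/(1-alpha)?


R = 687 * 0.196 / (1 - 0.196) = 167.48 m^2


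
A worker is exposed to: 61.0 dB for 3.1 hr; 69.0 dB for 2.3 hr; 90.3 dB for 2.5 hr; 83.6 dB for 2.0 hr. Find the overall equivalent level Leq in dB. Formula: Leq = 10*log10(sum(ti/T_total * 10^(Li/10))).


T_total = 3.1 + 2.3 + 2.5 + 2.0 = 9.9 hr
(3.1/9.9) * 10^(61.0/10) = 394209
(2.3/9.9) * 10^(69.0/10) = 1.84541e+06
(2.5/9.9) * 10^(90.3/10) = 2.70586e+08
(2.0/9.9) * 10^(83.6/10) = 4.62802e+07
Sum = 394209 + 1.84541e+06 + 2.70586e+08 + 4.62802e+07 = 3.19106e+08
Leq = 10*log10(3.19106e+08) = 85.039 dB


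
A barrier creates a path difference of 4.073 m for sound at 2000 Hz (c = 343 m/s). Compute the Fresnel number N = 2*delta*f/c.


N = 2*delta*f/c = 2*delta/lambda, where lambda = c/f
lambda = 343 / 2000 = 0.1715 m
N = 2 * 4.073 / 0.1715 = 47.499


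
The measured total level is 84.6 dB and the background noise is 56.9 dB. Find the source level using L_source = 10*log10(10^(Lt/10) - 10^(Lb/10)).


10^(84.6/10) = 2.88403e+08
10^(56.9/10) = 489779
Difference = 2.88403e+08 - 489779 = 2.87913e+08
L_source = 10*log10(2.87913e+08) = 84.593 dB


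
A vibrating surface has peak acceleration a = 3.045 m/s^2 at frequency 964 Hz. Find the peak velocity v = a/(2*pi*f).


omega = 2*pi*f = 2*pi*964 = 6056.99 rad/s
v = a / omega = 3.045 / 6056.99 = 0.00050272 m/s


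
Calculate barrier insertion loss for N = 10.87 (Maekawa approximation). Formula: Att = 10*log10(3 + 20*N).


3 + 20*N = 3 + 20*10.87 = 220.4
Att = 10*log10(220.4) = 23.432 dB


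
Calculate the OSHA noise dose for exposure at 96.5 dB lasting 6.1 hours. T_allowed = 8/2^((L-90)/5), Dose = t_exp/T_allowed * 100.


T_allowed = 8 / 2^((96.5 - 90)/5) = 3.24901 hr
Dose = 6.1 / 3.24901 * 100 = 187.75 %


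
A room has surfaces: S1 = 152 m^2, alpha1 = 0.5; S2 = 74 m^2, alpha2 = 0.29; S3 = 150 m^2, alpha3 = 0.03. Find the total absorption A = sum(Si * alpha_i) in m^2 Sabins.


152 * 0.5 = 76
74 * 0.29 = 21.46
150 * 0.03 = 4.5
A_total = 76 + 21.46 + 4.5 = 101.96 m^2


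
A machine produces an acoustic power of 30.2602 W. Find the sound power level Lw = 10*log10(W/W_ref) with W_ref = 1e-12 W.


W / W_ref = 30.2602 / 1e-12 = 3.02602e+13
Lw = 10 * log10(3.02602e+13) = 134.81 dB


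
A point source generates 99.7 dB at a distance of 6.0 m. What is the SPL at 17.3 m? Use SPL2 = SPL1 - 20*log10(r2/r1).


r2/r1 = 17.3/6.0 = 2.88333
Correction = 20*log10(2.88333) = 9.19789 dB
SPL2 = 99.7 - 9.19789 = 90.502 dB


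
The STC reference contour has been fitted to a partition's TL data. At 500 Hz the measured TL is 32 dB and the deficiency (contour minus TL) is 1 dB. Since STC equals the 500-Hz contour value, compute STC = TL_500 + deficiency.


By ASTM E413, STC = value of the fitted reference contour at 500 Hz.
Contour value at 500 Hz = TL_500 + deficiency = 32 + 1 = 33
STC = 33


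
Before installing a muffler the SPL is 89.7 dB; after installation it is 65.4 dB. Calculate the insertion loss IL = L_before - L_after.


Insertion loss = SPL without muffler - SPL with muffler
IL = 89.7 - 65.4 = 24.3 dB


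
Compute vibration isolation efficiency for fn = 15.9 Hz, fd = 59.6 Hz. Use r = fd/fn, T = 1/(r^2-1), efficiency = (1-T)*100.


r = 59.6 / 15.9 = 3.74843
r^2 - 1 = 3.74843^2 - 1 = 13.0507
T = 1/13.0507 = 0.0766242
Efficiency = (1 - 0.0766242)*100 = 92.338 %


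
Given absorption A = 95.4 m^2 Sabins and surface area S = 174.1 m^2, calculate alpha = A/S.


Absorption coefficient = absorbed power / incident power
alpha = A / S = 95.4 / 174.1 = 0.54796


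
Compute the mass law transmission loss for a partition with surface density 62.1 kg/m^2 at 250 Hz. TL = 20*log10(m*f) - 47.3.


m * f = 62.1 * 250 = 15525
20*log10(15525) = 83.8206 dB
TL = 83.8206 - 47.3 = 36.521 dB


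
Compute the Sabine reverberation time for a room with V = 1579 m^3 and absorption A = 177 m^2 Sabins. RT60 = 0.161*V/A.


RT60 = 0.161 * 1579 / 177 = 1.4363 s


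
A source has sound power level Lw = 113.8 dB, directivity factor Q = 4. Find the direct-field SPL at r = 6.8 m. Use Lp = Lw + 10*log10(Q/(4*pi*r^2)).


4*pi*r^2 = 4*pi*6.8^2 = 581.069 m^2
Q / (4*pi*r^2) = 4 / 581.069 = 0.00688386
Lp = 113.8 + 10*log10(0.00688386) = 92.178 dB


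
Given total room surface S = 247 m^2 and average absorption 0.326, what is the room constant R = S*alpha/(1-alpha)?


R = 247 * 0.326 / (1 - 0.326) = 119.47 m^2


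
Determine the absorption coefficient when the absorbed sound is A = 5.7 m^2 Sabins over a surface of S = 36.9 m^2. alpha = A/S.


Absorption coefficient = absorbed power / incident power
alpha = A / S = 5.7 / 36.9 = 0.15447


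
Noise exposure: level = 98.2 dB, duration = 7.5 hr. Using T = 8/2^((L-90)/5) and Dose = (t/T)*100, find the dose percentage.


T_allowed = 8 / 2^((98.2 - 90)/5) = 2.56685 hr
Dose = 7.5 / 2.56685 * 100 = 292.19 %


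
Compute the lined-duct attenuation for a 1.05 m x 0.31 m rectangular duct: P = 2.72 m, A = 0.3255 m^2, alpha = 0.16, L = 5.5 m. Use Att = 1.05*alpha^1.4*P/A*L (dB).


alpha^1.4 = 0.16^1.4 = 0.076872
Attenuation rate = 1.05 * alpha^1.4 * P / A
= 1.05 * 0.076872 * 2.72 / 0.3255 = 0.67449 dB/m
Total Att = 0.67449 * 5.5 = 3.7097 dB


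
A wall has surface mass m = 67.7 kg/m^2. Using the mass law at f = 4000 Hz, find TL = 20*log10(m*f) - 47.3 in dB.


m * f = 67.7 * 4000 = 270800
20*log10(270800) = 108.653 dB
TL = 108.653 - 47.3 = 61.353 dB


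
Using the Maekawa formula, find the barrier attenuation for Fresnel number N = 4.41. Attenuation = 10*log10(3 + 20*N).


3 + 20*N = 3 + 20*4.41 = 91.2
Att = 10*log10(91.2) = 19.6 dB


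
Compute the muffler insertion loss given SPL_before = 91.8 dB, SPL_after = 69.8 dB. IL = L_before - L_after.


Insertion loss = SPL without muffler - SPL with muffler
IL = 91.8 - 69.8 = 22 dB


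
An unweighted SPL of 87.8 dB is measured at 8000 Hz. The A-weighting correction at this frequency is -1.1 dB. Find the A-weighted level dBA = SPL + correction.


A-weighting table: 8000 Hz -> -1.1 dB correction
SPL_A = SPL + correction = 87.8 + (-1.1) = 86.7 dBA


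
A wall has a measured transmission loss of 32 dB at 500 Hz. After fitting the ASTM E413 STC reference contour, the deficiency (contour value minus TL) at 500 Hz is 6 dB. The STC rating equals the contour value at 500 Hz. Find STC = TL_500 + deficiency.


By ASTM E413, STC = value of the fitted reference contour at 500 Hz.
Contour value at 500 Hz = TL_500 + deficiency = 32 + 6 = 38
STC = 38


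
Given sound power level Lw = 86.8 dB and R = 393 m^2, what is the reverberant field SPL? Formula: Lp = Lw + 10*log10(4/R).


4/R = 4/393 = 0.0101781
Lp = 86.8 + 10*log10(0.0101781) = 66.877 dB


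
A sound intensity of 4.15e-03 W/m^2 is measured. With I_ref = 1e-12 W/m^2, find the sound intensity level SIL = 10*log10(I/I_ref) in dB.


I / I_ref = 4.15e-03 / 1e-12 = 4.15e+09
SIL = 10 * log10(4.15e+09) = 96.18 dB


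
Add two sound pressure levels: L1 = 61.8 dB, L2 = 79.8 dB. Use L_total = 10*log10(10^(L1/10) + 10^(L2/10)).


10^(61.8/10) = 1.51356e+06
10^(79.8/10) = 9.54993e+07
Sum = 1.51356e+06 + 9.54993e+07 = 9.70129e+07
L_total = 10*log10(9.70129e+07) = 79.868 dB


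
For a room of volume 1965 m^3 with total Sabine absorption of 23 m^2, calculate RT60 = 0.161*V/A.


RT60 = 0.161 * 1965 / 23 = 13.755 s


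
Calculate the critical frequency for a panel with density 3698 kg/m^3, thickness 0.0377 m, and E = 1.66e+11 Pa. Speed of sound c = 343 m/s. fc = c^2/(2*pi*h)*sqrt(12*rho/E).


12*rho/E = 12*3698/1.66e+11 = 2.67325e-07
sqrt(12*rho/E) = sqrt(2.67325e-07) = 0.000517035
c^2/(2*pi*h) = 343^2/(2*pi*0.0377) = 496669
fc = 496669 * 0.000517035 = 256.8 Hz


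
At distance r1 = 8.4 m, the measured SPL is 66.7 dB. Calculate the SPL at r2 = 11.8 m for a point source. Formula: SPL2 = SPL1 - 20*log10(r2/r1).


r2/r1 = 11.8/8.4 = 1.40476
Correction = 20*log10(1.40476) = 2.95204 dB
SPL2 = 66.7 - 2.95204 = 63.748 dB


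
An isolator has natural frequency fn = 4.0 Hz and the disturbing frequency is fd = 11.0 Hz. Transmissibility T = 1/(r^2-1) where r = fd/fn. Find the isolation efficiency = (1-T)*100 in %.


r = 11.0 / 4.0 = 2.75
r^2 - 1 = 2.75^2 - 1 = 6.5625
T = 1/6.5625 = 0.152381
Efficiency = (1 - 0.152381)*100 = 84.762 %


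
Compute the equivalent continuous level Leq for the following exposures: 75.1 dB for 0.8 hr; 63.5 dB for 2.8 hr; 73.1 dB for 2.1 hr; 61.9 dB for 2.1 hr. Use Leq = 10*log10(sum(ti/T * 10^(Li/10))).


T_total = 0.8 + 2.8 + 2.1 + 2.1 = 7.8 hr
(0.8/7.8) * 10^(75.1/10) = 3.31891e+06
(2.8/7.8) * 10^(63.5/10) = 803643
(2.1/7.8) * 10^(73.1/10) = 5.49699e+06
(2.1/7.8) * 10^(61.9/10) = 416989
Sum = 3.31891e+06 + 803643 + 5.49699e+06 + 416989 = 1.00365e+07
Leq = 10*log10(1.00365e+07) = 70.016 dB


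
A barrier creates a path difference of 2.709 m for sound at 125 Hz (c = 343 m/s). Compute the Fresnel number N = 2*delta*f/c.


N = 2*delta*f/c = 2*delta/lambda, where lambda = c/f
lambda = 343 / 125 = 2.744 m
N = 2 * 2.709 / 2.744 = 1.9745


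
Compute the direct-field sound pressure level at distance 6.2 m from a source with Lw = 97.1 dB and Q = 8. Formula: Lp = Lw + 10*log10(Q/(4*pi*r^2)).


4*pi*r^2 = 4*pi*6.2^2 = 483.051 m^2
Q / (4*pi*r^2) = 8 / 483.051 = 0.0165614
Lp = 97.1 + 10*log10(0.0165614) = 79.291 dB


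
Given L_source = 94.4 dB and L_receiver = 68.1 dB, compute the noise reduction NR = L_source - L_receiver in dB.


NR = L_source - L_receiver (difference between source and receiving room levels)
NR = 94.4 - 68.1 = 26.3 dB


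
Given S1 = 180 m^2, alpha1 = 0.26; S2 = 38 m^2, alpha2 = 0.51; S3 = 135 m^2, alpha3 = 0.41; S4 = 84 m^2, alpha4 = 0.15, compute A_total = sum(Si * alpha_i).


180 * 0.26 = 46.8
38 * 0.51 = 19.38
135 * 0.41 = 55.35
84 * 0.15 = 12.6
A_total = 46.8 + 19.38 + 55.35 + 12.6 = 134.13 m^2


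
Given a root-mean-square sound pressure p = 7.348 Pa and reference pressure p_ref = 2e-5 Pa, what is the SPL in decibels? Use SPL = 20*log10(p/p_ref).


p / p_ref = 7.348 / 2e-5 = 367400
SPL = 20 * log10(367400) = 111.3 dB


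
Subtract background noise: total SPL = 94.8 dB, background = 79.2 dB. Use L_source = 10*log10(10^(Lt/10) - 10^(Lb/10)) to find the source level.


10^(94.8/10) = 3.01995e+09
10^(79.2/10) = 8.31764e+07
Difference = 3.01995e+09 - 8.31764e+07 = 2.93677e+09
L_source = 10*log10(2.93677e+09) = 94.679 dB


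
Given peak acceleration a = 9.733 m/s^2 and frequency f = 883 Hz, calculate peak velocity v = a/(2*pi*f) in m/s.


omega = 2*pi*f = 2*pi*883 = 5548.05 rad/s
v = a / omega = 9.733 / 5548.05 = 0.0017543 m/s


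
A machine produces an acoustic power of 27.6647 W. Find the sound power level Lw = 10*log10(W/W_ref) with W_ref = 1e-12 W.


W / W_ref = 27.6647 / 1e-12 = 2.76647e+13
Lw = 10 * log10(2.76647e+13) = 134.42 dB


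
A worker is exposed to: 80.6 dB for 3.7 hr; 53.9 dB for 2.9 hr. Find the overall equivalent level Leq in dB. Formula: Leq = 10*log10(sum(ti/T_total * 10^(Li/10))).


T_total = 3.7 + 2.9 = 6.6 hr
(3.7/6.6) * 10^(80.6/10) = 6.43662e+07
(2.9/6.6) * 10^(53.9/10) = 107858
Sum = 6.43662e+07 + 107858 = 6.44741e+07
Leq = 10*log10(6.44741e+07) = 78.094 dB


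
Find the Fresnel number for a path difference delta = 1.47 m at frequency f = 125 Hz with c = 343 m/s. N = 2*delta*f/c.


N = 2*delta*f/c = 2*delta/lambda, where lambda = c/f
lambda = 343 / 125 = 2.744 m
N = 2 * 1.47 / 2.744 = 1.0714


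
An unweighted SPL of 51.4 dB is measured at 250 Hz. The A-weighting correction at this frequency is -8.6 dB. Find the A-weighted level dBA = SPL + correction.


A-weighting table: 250 Hz -> -8.6 dB correction
SPL_A = SPL + correction = 51.4 + (-8.6) = 42.8 dBA


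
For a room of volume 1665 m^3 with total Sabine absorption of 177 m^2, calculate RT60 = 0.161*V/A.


RT60 = 0.161 * 1665 / 177 = 1.5145 s


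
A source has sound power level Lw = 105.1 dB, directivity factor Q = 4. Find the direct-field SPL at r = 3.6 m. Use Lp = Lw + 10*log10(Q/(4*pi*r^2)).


4*pi*r^2 = 4*pi*3.6^2 = 162.86 m^2
Q / (4*pi*r^2) = 4 / 162.86 = 0.024561
Lp = 105.1 + 10*log10(0.024561) = 89.002 dB


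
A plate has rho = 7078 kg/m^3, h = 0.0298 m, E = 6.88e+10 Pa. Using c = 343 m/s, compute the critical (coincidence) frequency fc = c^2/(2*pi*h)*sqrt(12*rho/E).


12*rho/E = 12*7078/6.88e+10 = 1.23453e-06
sqrt(12*rho/E) = sqrt(1.23453e-06) = 0.00111109
c^2/(2*pi*h) = 343^2/(2*pi*0.0298) = 628336
fc = 628336 * 0.00111109 = 698.14 Hz


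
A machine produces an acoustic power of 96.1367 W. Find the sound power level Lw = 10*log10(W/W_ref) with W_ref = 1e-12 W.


W / W_ref = 96.1367 / 1e-12 = 9.61367e+13
Lw = 10 * log10(9.61367e+13) = 139.83 dB
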